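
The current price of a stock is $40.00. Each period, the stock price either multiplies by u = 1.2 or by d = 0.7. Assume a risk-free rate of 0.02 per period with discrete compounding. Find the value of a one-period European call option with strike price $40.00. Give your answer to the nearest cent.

Risk-neutral probability p = (1 + 0.02 − 0.7)/(1.2 − 0.7) = 0.3200/0.5000 = 0.6400
Terminal stock prices: S_u = 48, S_d = 28
Terminal payoffs (S − K): max(8, 0) = 8, max(-12, 0) = 0
Node 0 (S = 40): V_0 = 1/1.02·[0.6400·8.0000 + 0.3600·0.0000] = 5.0196

$5.02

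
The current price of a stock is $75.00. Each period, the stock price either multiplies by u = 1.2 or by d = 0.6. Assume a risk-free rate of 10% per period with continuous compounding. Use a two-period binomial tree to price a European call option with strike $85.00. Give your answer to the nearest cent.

$13.35

Risk-neutral probability p = (e^0.1 − 0.6)/(1.2 − 0.6) = 0.5052/0.6000 = 0.8420
Terminal stock prices: S_uu = 108, S_ud = 54, S_dd = 27
Terminal payoffs (S − K): max(23, 0) = 23, max(-31, 0) = 0, max(-58, 0) = 0
Node u (S = 90): V_u = e^(−0.1)·[0.8420·23.0000 + 0.1580·0.0000] = 17.5221
Node d (S = 45): V_d = e^(−0.1)·[0.8420·0.0000 + 0.1580·0.0000] = 0.0000
Node 0 (S = 75): V_0 = e^(−0.1)·[0.8420·17.5221 + 0.1580·0.0000] = 13.3488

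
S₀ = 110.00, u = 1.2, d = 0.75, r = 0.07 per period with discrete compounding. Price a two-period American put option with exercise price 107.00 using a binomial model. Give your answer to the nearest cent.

8.05

Risk-neutral probability p = (1 + 0.07 − 0.75)/(1.2 − 0.75) = 0.3200/0.4500 = 0.7111
Terminal stock prices: S_uu = 158.4, S_ud = 99, S_dd = 61.88
Terminal payoffs (K − S): max(-51.4, 0) = 0, max(8, 0) = 8, max(45.12, 0) = 45.12
Node u (S = 132): continuation = 1/1.07·[0.7111·0.0000 + 0.2889·8.0000] = 2.1599; exercise value = 0.0000 ≤ continuation, so V_u = 2.1599
Node d (S = 82.5): continuation = 1/1.07·[0.7111·8.0000 + 0.2889·45.1250] = 17.5000; exercise value = 24.5000 > continuation, so V_d = 24.5000 (exercise)
Node 0 (S = 110): continuation = 1/1.07·[0.7111·2.1599 + 0.2889·24.5000] = 8.0502; exercise value = 0.0000 ≤ continuation, so V_0 = 8.0502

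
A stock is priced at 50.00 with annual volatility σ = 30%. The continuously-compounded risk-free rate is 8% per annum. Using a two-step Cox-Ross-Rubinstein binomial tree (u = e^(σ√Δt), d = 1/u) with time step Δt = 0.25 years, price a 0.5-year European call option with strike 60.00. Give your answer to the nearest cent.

CRR parameters: u = e^(σ√Δt) = e^(0.3·√0.25) = 1.1618, d = 1/u = 0.8607
Per-period rate: rΔt = 0.08·0.25 = 0.02, so R = e^0.02 = 1.0202
Risk-neutral probability p = (e^0.02 − 0.8607)/(1.1618 − 0.8607) = 0.1595/0.3011 = 0.5297
Terminal stock prices: S_uu = 67.49, S_ud = 50, S_dd = 37.04
Terminal payoffs (S − K): max(7.493, 0) = 7.493, max(-10, 0) = 0, max(-22.96, 0) = 0
Node u (S = 58.09): V_u = e^(−0.02)·[0.5297·7.4929 + 0.4703·0.0000] = 3.8901
Node d (S = 43.04): V_d = e^(−0.02)·[0.5297·0.0000 + 0.4703·0.0000] = 0.0000
Node 0 (S = 50): V_0 = e^(−0.02)·[0.5297·3.8901 + 0.4703·0.0000] = 2.0196

2.02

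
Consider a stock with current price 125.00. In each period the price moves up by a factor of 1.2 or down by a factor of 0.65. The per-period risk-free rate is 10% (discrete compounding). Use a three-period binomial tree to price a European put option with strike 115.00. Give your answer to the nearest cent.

Risk-neutral probability p = (1 + 0.1 − 0.65)/(1.2 − 0.65) = 0.4500/0.5500 = 0.8182
Terminal stock prices: S_uuu = 216, S_uud = 117, S_udd = 63.38, S_ddd = 34.33
Terminal payoffs (K − S): max(-101, 0) = 0, max(-2, 0) = 0, max(51.62, 0) = 51.62, max(80.67, 0) = 80.67
Node uu (S = 180): V_uu = 1/1.1·[0.8182·0.0000 + 0.1818·0.0000] = 0.0000
Node ud (S = 97.5): V_ud = 1/1.1·[0.8182·0.0000 + 0.1818·51.6250] = 8.5331
Node dd (S = 52.81): V_dd = 1/1.1·[0.8182·51.6250 + 0.1818·80.6719] = 51.7330
Node u (S = 150): V_u = 1/1.1·[0.8182·0.0000 + 0.1818·8.5331] = 1.4104
Node d (S = 81.25): V_d = 1/1.1·[0.8182·8.5331 + 0.1818·51.7330] = 14.8978
Node 0 (S = 125): V_0 = 1/1.1·[0.8182·1.4104 + 0.1818·14.8978] = 3.5115

3.51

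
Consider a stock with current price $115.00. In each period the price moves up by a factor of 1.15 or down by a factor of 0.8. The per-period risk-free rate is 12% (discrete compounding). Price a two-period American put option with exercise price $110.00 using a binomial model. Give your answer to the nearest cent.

Risk-neutral probability p = (1 + 0.12 − 0.8)/(1.15 − 0.8) = 0.3200/0.3500 = 0.9143
Terminal stock prices: S_uu = 152.1, S_ud = 105.8, S_dd = 73.6
Terminal payoffs (K − S): max(-42.09, 0) = 0, max(4.2, 0) = 4.2, max(36.4, 0) = 36.4
Node u (S = 132.2): continuation = 1/1.12·[0.9143·0.0000 + 0.0857·4.2000] = 0.3214; exercise value = 0.0000 ≤ continuation, so V_u = 0.3214
Node d (S = 92): continuation = 1/1.12·[0.9143·4.2000 + 0.0857·36.4000] = 6.2143; exercise value = 18.0000 > continuation, so V_d = 18.0000 (exercise)
Node 0 (S = 115): continuation = 1/1.12·[0.9143·0.3214 + 0.0857·18.0000] = 1.6399; exercise value = 0.0000 ≤ continuation, so V_0 = 1.6399

$1.64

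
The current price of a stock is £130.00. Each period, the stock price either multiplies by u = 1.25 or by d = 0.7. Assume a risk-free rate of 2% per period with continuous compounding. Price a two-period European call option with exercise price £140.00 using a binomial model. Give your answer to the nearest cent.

Risk-neutral probability p = (e^0.02 − 0.7)/(1.25 − 0.7) = 0.3202/0.5500 = 0.5822
Terminal stock prices: S_uu = 203.1, S_ud = 113.7, S_dd = 63.7
Terminal payoffs (S − K): max(63.12, 0) = 63.12, max(-26.25, 0) = 0, max(-76.3, 0) = 0
Node u (S = 162.5): V_u = e^(−0.02)·[0.5822·63.1250 + 0.4178·0.0000] = 36.0227
Node d (S = 91): V_d = e^(−0.02)·[0.5822·0.0000 + 0.4178·0.0000] = 0.0000
Node 0 (S = 130): V_0 = e^(−0.02)·[0.5822·36.0227 + 0.4178·0.0000] = 20.5566

£20.56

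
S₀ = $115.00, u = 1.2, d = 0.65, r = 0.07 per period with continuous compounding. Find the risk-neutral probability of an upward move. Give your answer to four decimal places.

Risk-neutral probability p = (e^0.07 − 0.65)/(1.2 − 0.65) = 0.4225/0.5500 = 0.7682

p = 0.7682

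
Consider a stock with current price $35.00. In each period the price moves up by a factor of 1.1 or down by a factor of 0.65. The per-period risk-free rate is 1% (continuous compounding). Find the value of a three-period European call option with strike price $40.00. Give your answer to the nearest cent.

Risk-neutral probability p = (e^0.01 − 0.65)/(1.1 − 0.65) = 0.3601/0.4500 = 0.8001
Terminal stock prices: S_uuu = 46.59, S_uud = 27.53, S_udd = 16.27, S_ddd = 9.612
Terminal payoffs (S − K): max(6.585, 0) = 6.585, max(-12.47, 0) = 0, max(-23.73, 0) = 0, max(-30.39, 0) = 0
Node uu (S = 42.35): V_uu = e^(−0.01)·[0.8001·6.5850 + 0.1999·0.0000] = 5.2163
Node ud (S = 25.03): V_ud = e^(−0.01)·[0.8001·0.0000 + 0.1999·0.0000] = 0.0000
Node dd (S = 14.79): V_dd = e^(−0.01)·[0.8001·0.0000 + 0.1999·0.0000] = 0.0000
Node u (S = 38.5): V_u = e^(−0.01)·[0.8001·5.2163 + 0.1999·0.0000] = 4.1321
Node d (S = 22.75): V_d = e^(−0.01)·[0.8001·0.0000 + 0.1999·0.0000] = 0.0000
Node 0 (S = 35): V_0 = e^(−0.01)·[0.8001·4.1321 + 0.1999·0.0000] = 3.2732

$3.27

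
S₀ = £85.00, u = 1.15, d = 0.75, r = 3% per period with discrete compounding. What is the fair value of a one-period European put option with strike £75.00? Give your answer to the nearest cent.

£3.28

Risk-neutral probability p = (1 + 0.03 − 0.75)/(1.15 − 0.75) = 0.2800/0.4000 = 0.7000
Terminal stock prices: S_u = 97.75, S_d = 63.75
Terminal payoffs (K − S): max(-22.75, 0) = 0, max(11.25, 0) = 11.25
Node 0 (S = 85): V_0 = 1/1.03·[0.7000·0.0000 + 0.3000·11.2500] = 3.2767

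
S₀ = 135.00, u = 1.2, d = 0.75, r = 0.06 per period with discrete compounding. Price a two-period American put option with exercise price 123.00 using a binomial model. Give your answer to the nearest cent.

Risk-neutral probability p = (1 + 0.06 − 0.75)/(1.2 − 0.75) = 0.3100/0.4500 = 0.6889
Terminal stock prices: S_uu = 194.4, S_ud = 121.5, S_dd = 75.94
Terminal payoffs (K − S): max(-71.4, 0) = 0, max(1.5, 0) = 1.5, max(47.06, 0) = 47.06
Node u (S = 162): continuation = 1/1.06·[0.6889·0.0000 + 0.3111·1.5000] = 0.4403; exercise value = 0.0000 ≤ continuation, so V_u = 0.4403
Node d (S = 101.2): continuation = 1/1.06·[0.6889·1.5000 + 0.3111·47.0625] = 14.7877; exercise value = 21.7500 > continuation, so V_d = 21.7500 (exercise)
Node 0 (S = 135): continuation = 1/1.06·[0.6889·0.4403 + 0.3111·21.7500] = 6.6698; exercise value = 0.0000 ≤ continuation, so V_0 = 6.6698

6.67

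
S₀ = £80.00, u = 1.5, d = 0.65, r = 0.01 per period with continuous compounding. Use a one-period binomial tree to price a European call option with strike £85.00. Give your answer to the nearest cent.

Risk-neutral probability p = (e^0.01 − 0.65)/(1.5 − 0.65) = 0.3601/0.8500 = 0.4236
Terminal stock prices: S_u = 120, S_d = 52
Terminal payoffs (S − K): max(35, 0) = 35, max(-33, 0) = 0
Node 0 (S = 80): V_0 = e^(−0.01)·[0.4236·35.0000 + 0.5764·0.0000] = 14.6781

£14.68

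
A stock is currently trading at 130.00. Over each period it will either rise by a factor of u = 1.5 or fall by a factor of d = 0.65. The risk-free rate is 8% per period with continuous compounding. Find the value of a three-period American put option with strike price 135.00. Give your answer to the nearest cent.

27.92

Risk-neutral probability p = (e^0.08 − 0.65)/(1.5 − 0.65) = 0.4333/0.8500 = 0.5097
Terminal stock prices: S_uuu = 438.8, S_uud = 190.1, S_udd = 82.39, S_ddd = 35.7
Terminal payoffs (K − S): max(-303.8, 0) = 0, max(-55.12, 0) = 0, max(52.61, 0) = 52.61, max(99.3, 0) = 99.3
Node uu (S = 292.5): continuation = e^(−0.08)·[0.5097·0.0000 + 0.4903·0.0000] = 0.0000; exercise value = 0.0000 ≤ continuation, so V_uu = 0.0000
Node ud (S = 126.8): continuation = e^(−0.08)·[0.5097·0.0000 + 0.4903·52.6125] = 23.8102; exercise value = 8.2500 ≤ continuation, so V_ud = 23.8102
Node dd (S = 54.93): continuation = e^(−0.08)·[0.5097·52.6125 + 0.4903·99.2987] = 69.6957; exercise value = 80.0750 > continuation, so V_dd = 80.0750 (exercise)
Node u (S = 195): continuation = e^(−0.08)·[0.5097·0.0000 + 0.4903·23.8102] = 10.7755; exercise value = 0.0000 ≤ continuation, so V_u = 10.7755
Node d (S = 84.5): continuation = e^(−0.08)·[0.5097·23.8102 + 0.4903·80.0750] = 47.4427; exercise value = 50.5000 > continuation, so V_d = 50.5000 (exercise)
Node 0 (S = 130): continuation = e^(−0.08)·[0.5097·10.7755 + 0.4903·50.5000] = 27.9247; exercise value = 5.0000 ≤ continuation, so V_0 = 27.9247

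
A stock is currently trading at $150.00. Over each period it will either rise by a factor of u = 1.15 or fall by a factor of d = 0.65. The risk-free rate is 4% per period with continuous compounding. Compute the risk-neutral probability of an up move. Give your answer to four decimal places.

Risk-neutral probability p = (e^0.04 − 0.65)/(1.15 − 0.65) = 0.3908/0.5000 = 0.7816

p = 0.7816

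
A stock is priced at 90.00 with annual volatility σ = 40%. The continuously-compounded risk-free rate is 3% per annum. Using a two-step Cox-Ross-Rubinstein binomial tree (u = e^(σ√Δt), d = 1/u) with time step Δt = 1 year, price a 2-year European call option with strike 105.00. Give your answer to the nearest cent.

17.25

CRR parameters: u = e^(σ√Δt) = e^(0.4·√1) = 1.4918, d = 1/u = 0.6703
Per-period rate: rΔt = 0.03·1 = 0.03, so R = e^0.03 = 1.0305
Risk-neutral probability p = (e^0.03 − 0.6703)/(1.4918 − 0.6703) = 0.3601/0.8215 = 0.4384
Terminal stock prices: S_uu = 200.3, S_ud = 90, S_dd = 40.44
Terminal payoffs (S − K): max(95.3, 0) = 95.3, max(-15, 0) = 0, max(-64.56, 0) = 0
Node u (S = 134.3): V_u = e^(−0.03)·[0.4384·95.2987 + 0.5616·0.0000] = 40.5427
Node d (S = 60.33): V_d = e^(−0.03)·[0.4384·0.0000 + 0.5616·0.0000] = 0.0000
Node 0 (S = 90): V_0 = e^(−0.03)·[0.4384·40.5427 + 0.5616·0.0000] = 17.2480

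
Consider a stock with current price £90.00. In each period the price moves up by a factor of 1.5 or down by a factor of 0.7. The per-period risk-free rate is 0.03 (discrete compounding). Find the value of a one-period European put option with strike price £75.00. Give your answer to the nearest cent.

£6.84

Risk-neutral probability p = (1 + 0.03 − 0.7)/(1.5 − 0.7) = 0.3300/0.8000 = 0.4125
Terminal stock prices: S_u = 135, S_d = 63
Terminal payoffs (K − S): max(-60, 0) = 0, max(12, 0) = 12
Node 0 (S = 90): V_0 = 1/1.03·[0.4125·0.0000 + 0.5875·12.0000] = 6.8447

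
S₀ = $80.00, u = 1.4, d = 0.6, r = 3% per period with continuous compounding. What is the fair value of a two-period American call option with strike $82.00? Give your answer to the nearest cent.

Risk-neutral probability p = (e^0.03 − 0.6)/(1.4 − 0.6) = 0.4305/0.8000 = 0.5381
Terminal stock prices: S_uu = 156.8, S_ud = 67.2, S_dd = 28.8
Terminal payoffs (S − K): max(74.8, 0) = 74.8, max(-14.8, 0) = 0, max(-53.2, 0) = 0
Node u (S = 112): continuation = e^(−0.03)·[0.5381·74.8000 + 0.4619·0.0000] = 39.0580; exercise value = 30.0000 ≤ continuation, so V_u = 39.0580
Node d (S = 48): continuation = e^(−0.03)·[0.5381·0.0000 + 0.4619·0.0000] = 0.0000; exercise value = 0.0000 ≤ continuation, so V_d = 0.0000
Node 0 (S = 80): continuation = e^(−0.03)·[0.5381·39.0580 + 0.4619·0.0000] = 20.3948; exercise value = 0.0000 ≤ continuation, so V_0 = 20.3948

$20.39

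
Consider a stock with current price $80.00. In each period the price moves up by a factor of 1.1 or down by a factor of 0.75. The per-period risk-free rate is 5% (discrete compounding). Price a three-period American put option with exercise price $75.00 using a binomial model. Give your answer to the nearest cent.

Risk-neutral probability p = (1 + 0.05 − 0.75)/(1.1 − 0.75) = 0.3000/0.3500 = 0.8571
Terminal stock prices: S_uuu = 106.5, S_uud = 72.6, S_udd = 49.5, S_ddd = 33.75
Terminal payoffs (K − S): max(-31.48, 0) = 0, max(2.4, 0) = 2.4, max(25.5, 0) = 25.5, max(41.25, 0) = 41.25
Node uu (S = 96.8): continuation = 1/1.05·[0.8571·0.0000 + 0.1429·2.4000] = 0.3265; exercise value = 0.0000 ≤ continuation, so V_uu = 0.3265
Node ud (S = 66): continuation = 1/1.05·[0.8571·2.4000 + 0.1429·25.5000] = 5.4286; exercise value = 9.0000 > continuation, so V_ud = 9.0000 (exercise)
Node dd (S = 45): continuation = 1/1.05·[0.8571·25.5000 + 0.1429·41.2500] = 26.4286; exercise value = 30.0000 > continuation, so V_dd = 30.0000 (exercise)
Node u (S = 88): continuation = 1/1.05·[0.8571·0.3265 + 0.1429·9.0000] = 1.4910; exercise value = 0.0000 ≤ continuation, so V_u = 1.4910
Node d (S = 60): continuation = 1/1.05·[0.8571·9.0000 + 0.1429·30.0000] = 11.4286; exercise value = 15.0000 > continuation, so V_d = 15.0000 (exercise)
Node 0 (S = 80): continuation = 1/1.05·[0.8571·1.4910 + 0.1429·15.0000] = 3.2580; exercise value = 0.0000 ≤ continuation, so V_0 = 3.2580

$3.26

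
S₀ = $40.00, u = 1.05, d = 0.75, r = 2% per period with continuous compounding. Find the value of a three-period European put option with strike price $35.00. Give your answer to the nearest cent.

$0.74

Risk-neutral probability p = (e^0.02 − 0.75)/(1.05 − 0.75) = 0.2702/0.3000 = 0.9007
Terminal stock prices: S_uuu = 46.31, S_uud = 33.08, S_udd = 23.62, S_ddd = 16.88
Terminal payoffs (K − S): max(-11.31, 0) = 0, max(1.925, 0) = 1.925, max(11.38, 0) = 11.38, max(18.12, 0) = 18.12
Node uu (S = 44.1): V_uu = e^(−0.02)·[0.9007·0.0000 + 0.0993·1.9250] = 0.1874
Node ud (S = 31.5): V_ud = e^(−0.02)·[0.9007·1.9250 + 0.0993·11.3750] = 2.8070
Node dd (S = 22.5): V_dd = e^(−0.02)·[0.9007·11.3750 + 0.0993·18.1250] = 11.8070
Node u (S = 42): V_u = e^(−0.02)·[0.9007·0.1874 + 0.0993·2.8070] = 0.4388
Node d (S = 30): V_d = e^(−0.02)·[0.9007·2.8070 + 0.0993·11.8070] = 3.6276
Node 0 (S = 40): V_0 = e^(−0.02)·[0.9007·0.4388 + 0.0993·3.6276] = 0.7405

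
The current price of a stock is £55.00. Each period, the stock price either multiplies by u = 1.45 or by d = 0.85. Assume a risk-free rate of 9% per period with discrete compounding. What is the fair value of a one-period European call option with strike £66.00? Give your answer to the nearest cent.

Risk-neutral probability p = (1 + 0.09 − 0.85)/(1.45 − 0.85) = 0.2400/0.6000 = 0.4000
Terminal stock prices: S_u = 79.75, S_d = 46.75
Terminal payoffs (S − K): max(13.75, 0) = 13.75, max(-19.25, 0) = 0
Node 0 (S = 55): V_0 = 1/1.09·[0.4000·13.7500 + 0.6000·0.0000] = 5.0459

£5.05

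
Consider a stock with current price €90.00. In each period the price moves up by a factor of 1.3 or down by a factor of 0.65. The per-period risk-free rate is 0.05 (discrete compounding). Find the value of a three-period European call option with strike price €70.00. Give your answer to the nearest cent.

€36.61

Risk-neutral probability p = (1 + 0.05 − 0.65)/(1.3 − 0.65) = 0.4000/0.6500 = 0.6154
Terminal stock prices: S_uuu = 197.7, S_uud = 98.87, S_udd = 49.43, S_ddd = 24.72
Terminal payoffs (S − K): max(127.7, 0) = 127.7, max(28.87, 0) = 28.87, max(-20.57, 0) = 0, max(-45.28, 0) = 0
Node uu (S = 152.1): V_uu = 1/1.05·[0.6154·127.7300 + 0.3846·28.8650] = 85.4333
Node ud (S = 76.05): V_ud = 1/1.05·[0.6154·28.8650 + 0.3846·0.0000] = 16.9172
Node dd (S = 38.03): V_dd = 1/1.05·[0.6154·0.0000 + 0.3846·0.0000] = 0.0000
Node u (S = 117): V_u = 1/1.05·[0.6154·85.4333 + 0.3846·16.9172] = 56.2676
Node d (S = 58.5): V_d = 1/1.05·[0.6154·16.9172 + 0.3846·0.0000] = 9.9149
Node 0 (S = 90): V_0 = 1/1.05·[0.6154·56.2676 + 0.3846·9.9149] = 36.6092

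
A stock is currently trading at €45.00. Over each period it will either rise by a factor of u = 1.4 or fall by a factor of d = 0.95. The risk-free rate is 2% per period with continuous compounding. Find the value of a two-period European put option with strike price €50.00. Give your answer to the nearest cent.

Risk-neutral probability p = (e^0.02 − 0.95)/(1.4 − 0.95) = 0.0702/0.4500 = 0.1560
Terminal stock prices: S_uu = 88.2, S_ud = 59.85, S_dd = 40.61
Terminal payoffs (K − S): max(-38.2, 0) = 0, max(-9.85, 0) = 0, max(9.388, 0) = 9.388
Node u (S = 63): V_u = e^(−0.02)·[0.1560·0.0000 + 0.8440·0.0000] = 0.0000
Node d (S = 42.75): V_d = e^(−0.02)·[0.1560·0.0000 + 0.8440·9.3875] = 7.7661
Node 0 (S = 45): V_0 = e^(−0.02)·[0.1560·0.0000 + 0.8440·7.7661] = 6.4248

€6.42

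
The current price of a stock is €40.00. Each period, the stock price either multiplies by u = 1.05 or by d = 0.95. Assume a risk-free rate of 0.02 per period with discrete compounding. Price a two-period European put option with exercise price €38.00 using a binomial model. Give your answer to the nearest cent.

Risk-neutral probability p = (1 + 0.02 − 0.95)/(1.05 − 0.95) = 0.0700/0.1000 = 0.7000
Terminal stock prices: S_uu = 44.1, S_ud = 39.9, S_dd = 36.1
Terminal payoffs (K − S): max(-6.1, 0) = 0, max(-1.9, 0) = 0, max(1.9, 0) = 1.9
Node u (S = 42): V_u = 1/1.02·[0.7000·0.0000 + 0.3000·0.0000] = 0.0000
Node d (S = 38): V_d = 1/1.02·[0.7000·0.0000 + 0.3000·1.9000] = 0.5588
Node 0 (S = 40): V_0 = 1/1.02·[0.7000·0.0000 + 0.3000·0.5588] = 0.1644

€0.16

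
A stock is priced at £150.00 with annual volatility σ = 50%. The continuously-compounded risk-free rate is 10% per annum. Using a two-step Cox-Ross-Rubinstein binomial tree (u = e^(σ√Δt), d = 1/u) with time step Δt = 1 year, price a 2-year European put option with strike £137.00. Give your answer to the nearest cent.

£18.22

CRR parameters: u = e^(σ√Δt) = e^(0.5·√1) = 1.6487, d = 1/u = 0.6065
Per-period rate: rΔt = 0.1·1 = 0.1, so R = e^0.1 = 1.1052
Risk-neutral probability p = (e^0.1 − 0.6065)/(1.6487 − 0.6065) = 0.4986/1.0422 = 0.4785
Terminal stock prices: S_uu = 407.7, S_ud = 150, S_dd = 55.18
Terminal payoffs (K − S): max(-270.7, 0) = 0, max(-13, 0) = 0, max(81.82, 0) = 81.82
Node u (S = 247.3): V_u = e^(−0.1)·[0.4785·0.0000 + 0.5215·0.0000] = 0.0000
Node d (S = 90.98): V_d = e^(−0.1)·[0.4785·0.0000 + 0.5215·81.8181] = 38.6111
Node 0 (S = 150): V_0 = e^(−0.1)·[0.4785·0.0000 + 0.5215·38.6111] = 18.2211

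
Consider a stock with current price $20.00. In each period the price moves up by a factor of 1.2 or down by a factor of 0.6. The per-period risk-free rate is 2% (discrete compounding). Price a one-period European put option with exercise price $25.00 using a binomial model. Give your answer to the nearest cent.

$4.51

Risk-neutral probability p = (1 + 0.02 − 0.6)/(1.2 − 0.6) = 0.4200/0.6000 = 0.7000
Terminal stock prices: S_u = 24, S_d = 12
Terminal payoffs (K − S): max(1, 0) = 1, max(13, 0) = 13
Node 0 (S = 20): V_0 = 1/1.02·[0.7000·1.0000 + 0.3000·13.0000] = 4.5098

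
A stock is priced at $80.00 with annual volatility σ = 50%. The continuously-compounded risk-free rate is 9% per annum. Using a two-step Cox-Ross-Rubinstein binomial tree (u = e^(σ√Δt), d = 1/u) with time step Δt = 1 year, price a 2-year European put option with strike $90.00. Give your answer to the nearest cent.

$18.48

CRR parameters: u = e^(σ√Δt) = e^(0.5·√1) = 1.6487, d = 1/u = 0.6065
Per-period rate: rΔt = 0.09·1 = 0.09, so R = e^0.09 = 1.0942
Risk-neutral probability p = (e^0.09 − 0.6065)/(1.6487 − 0.6065) = 0.4876/1.0422 = 0.4679
Terminal stock prices: S_uu = 217.5, S_ud = 80, S_dd = 29.43
Terminal payoffs (K − S): max(-127.5, 0) = 0, max(10, 0) = 10, max(60.57, 0) = 60.57
Node u (S = 131.9): V_u = e^(−0.09)·[0.4679·0.0000 + 0.5321·10.0000] = 4.8630
Node d (S = 48.52): V_d = e^(−0.09)·[0.4679·10.0000 + 0.5321·60.5696] = 33.7314
Node 0 (S = 80): V_0 = e^(−0.09)·[0.4679·4.8630 + 0.5321·33.7314] = 18.4831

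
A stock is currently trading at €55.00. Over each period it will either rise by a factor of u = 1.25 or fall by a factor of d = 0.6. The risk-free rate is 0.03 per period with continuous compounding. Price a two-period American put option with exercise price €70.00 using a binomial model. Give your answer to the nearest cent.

Risk-neutral probability p = (e^0.03 − 0.6)/(1.25 − 0.6) = 0.4305/0.6500 = 0.6622
Terminal stock prices: S_uu = 85.94, S_ud = 41.25, S_dd = 19.8
Terminal payoffs (K − S): max(-15.94, 0) = 0, max(28.75, 0) = 28.75, max(50.2, 0) = 50.2
Node u (S = 68.75): continuation = e^(−0.03)·[0.6622·0.0000 + 0.3378·28.7500] = 9.4237; exercise value = 1.2500 ≤ continuation, so V_u = 9.4237
Node d (S = 33): continuation = e^(−0.03)·[0.6622·28.7500 + 0.3378·50.2000] = 34.9312; exercise value = 37.0000 > continuation, so V_d = 37.0000 (exercise)
Node 0 (S = 55): continuation = e^(−0.03)·[0.6622·9.4237 + 0.3378·37.0000] = 18.1841; exercise value = 15.0000 ≤ continuation, so V_0 = 18.1841

€18.18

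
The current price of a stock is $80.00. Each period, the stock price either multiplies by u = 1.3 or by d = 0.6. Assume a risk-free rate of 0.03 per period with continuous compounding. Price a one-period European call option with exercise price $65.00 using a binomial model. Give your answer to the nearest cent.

Risk-neutral probability p = (e^0.03 − 0.6)/(1.3 − 0.6) = 0.4305/0.7000 = 0.6149
Terminal stock prices: S_u = 104, S_d = 48
Terminal payoffs (S − K): max(39, 0) = 39, max(-17, 0) = 0
Node 0 (S = 80): V_0 = e^(−0.03)·[0.6149·39.0000 + 0.3851·0.0000] = 23.2737

$23.27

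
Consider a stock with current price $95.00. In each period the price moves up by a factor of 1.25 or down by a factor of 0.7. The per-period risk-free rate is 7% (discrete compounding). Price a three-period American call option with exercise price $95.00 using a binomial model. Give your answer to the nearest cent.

$25.73

Risk-neutral probability p = (1 + 0.07 − 0.7)/(1.25 − 0.7) = 0.3700/0.5500 = 0.6727
Terminal stock prices: S_uuu = 185.5, S_uud = 103.9, S_udd = 58.19, S_ddd = 32.58
Terminal payoffs (S − K): max(90.55, 0) = 90.55, max(8.906, 0) = 8.906, max(-36.81, 0) = 0, max(-62.42, 0) = 0
Node uu (S = 148.4): continuation = 1/1.07·[0.6727·90.5469 + 0.3273·8.9062] = 59.6525; exercise value = 53.4375 ≤ continuation, so V_uu = 59.6525
Node ud (S = 83.12): continuation = 1/1.07·[0.6727·8.9062 + 0.3273·0.0000] = 5.5995; exercise value = 0.0000 ≤ continuation, so V_ud = 5.5995
Node dd (S = 46.55): continuation = 1/1.07·[0.6727·0.0000 + 0.3273·0.0000] = 0.0000; exercise value = 0.0000 ≤ continuation, so V_dd = 0.0000
Node u (S = 118.8): continuation = 1/1.07·[0.6727·59.6525 + 0.3273·5.5995] = 39.2172; exercise value = 23.7500 ≤ continuation, so V_u = 39.2172
Node d (S = 66.5): continuation = 1/1.07·[0.6727·5.5995 + 0.3273·0.0000] = 3.5205; exercise value = 0.0000 ≤ continuation, so V_d = 3.5205
Node 0 (S = 95): continuation = 1/1.07·[0.6727·39.2172 + 0.3273·3.5205] = 25.7333; exercise value = 0.0000 ≤ continuation, so V_0 = 25.7333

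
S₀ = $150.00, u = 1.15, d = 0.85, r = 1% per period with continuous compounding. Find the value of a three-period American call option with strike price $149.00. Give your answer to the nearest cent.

Risk-neutral probability p = (e^0.01 − 0.85)/(1.15 − 0.85) = 0.1601/0.3000 = 0.5335
Terminal stock prices: S_uuu = 228.1, S_uud = 168.6, S_udd = 124.6, S_ddd = 92.12
Terminal payoffs (S − K): max(79.13, 0) = 79.13, max(19.62, 0) = 19.62, max(-24.37, 0) = 0, max(-56.88, 0) = 0
Node uu (S = 198.4): continuation = e^(−0.01)·[0.5335·79.1312 + 0.4665·19.6187] = 50.8576; exercise value = 49.3750 ≤ continuation, so V_uu = 50.8576
Node ud (S = 146.6): continuation = e^(−0.01)·[0.5335·19.6187 + 0.4665·0.0000] = 10.3625; exercise value = 0.0000 ≤ continuation, so V_ud = 10.3625
Node dd (S = 108.4): continuation = e^(−0.01)·[0.5335·0.0000 + 0.4665·0.0000] = 0.0000; exercise value = 0.0000 ≤ continuation, so V_dd = 0.0000
Node u (S = 172.5): continuation = e^(−0.01)·[0.5335·50.8576 + 0.4665·10.3625] = 31.6486; exercise value = 23.5000 ≤ continuation, so V_u = 31.6486
Node d (S = 127.5): continuation = e^(−0.01)·[0.5335·10.3625 + 0.4665·0.0000] = 5.4734; exercise value = 0.0000 ≤ continuation, so V_d = 5.4734
Node 0 (S = 150): continuation = e^(−0.01)·[0.5335·31.6486 + 0.4665·5.4734] = 19.2444; exercise value = 1.0000 ≤ continuation, so V_0 = 19.2444

$19.24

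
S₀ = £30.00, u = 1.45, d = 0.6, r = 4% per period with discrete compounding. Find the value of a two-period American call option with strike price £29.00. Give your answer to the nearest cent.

Risk-neutral probability p = (1 + 0.04 − 0.6)/(1.45 − 0.6) = 0.4400/0.8500 = 0.5176
Terminal stock prices: S_uu = 63.08, S_ud = 26.1, S_dd = 10.8
Terminal payoffs (S − K): max(34.08, 0) = 34.08, max(-2.9, 0) = 0, max(-18.2, 0) = 0
Node u (S = 43.5): continuation = 1/1.04·[0.5176·34.0750 + 0.4824·0.0000] = 16.9604; exercise value = 14.5000 ≤ continuation, so V_u = 16.9604
Node d (S = 18): continuation = 1/1.04·[0.5176·0.0000 + 0.4824·0.0000] = 0.0000; exercise value = 0.0000 ≤ continuation, so V_d = 0.0000
Node 0 (S = 30): continuation = 1/1.04·[0.5176·16.9604 + 0.4824·0.0000] = 8.4418; exercise value = 1.0000 ≤ continuation, so V_0 = 8.4418

£8.44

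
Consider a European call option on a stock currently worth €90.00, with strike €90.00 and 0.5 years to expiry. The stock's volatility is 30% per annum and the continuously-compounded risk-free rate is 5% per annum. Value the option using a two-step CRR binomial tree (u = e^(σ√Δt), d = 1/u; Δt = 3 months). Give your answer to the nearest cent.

€7.81

CRR parameters: u = e^(σ√Δt) = e^(0.3·√0.25) = 1.1618, d = 1/u = 0.8607
Per-period rate: rΔt = 0.05·0.25 = 0.0125, so R = e^0.0125 = 1.0126
Risk-neutral probability p = (e^0.0125 − 0.8607)/(1.1618 − 0.8607) = 0.1519/0.3011 = 0.5043
Terminal stock prices: S_uu = 121.5, S_ud = 90, S_dd = 66.67
Terminal payoffs (S − K): max(31.49, 0) = 31.49, max(0, 0) = 0, max(-23.33, 0) = 0
Node u (S = 104.6): V_u = e^(−0.0125)·[0.5043·31.4873 + 0.4957·0.0000] = 15.6831
Node d (S = 77.46): V_d = e^(−0.0125)·[0.5043·0.0000 + 0.4957·0.0000] = 0.0000
Node 0 (S = 90): V_0 = e^(−0.0125)·[0.5043·15.6831 + 0.4957·0.0000] = 7.8114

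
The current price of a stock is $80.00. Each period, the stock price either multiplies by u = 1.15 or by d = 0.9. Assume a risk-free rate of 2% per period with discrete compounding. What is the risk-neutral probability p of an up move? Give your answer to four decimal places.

p = 0.4800

Risk-neutral probability p = (1 + 0.02 − 0.9)/(1.15 − 0.9) = 0.1200/0.2500 = 0.4800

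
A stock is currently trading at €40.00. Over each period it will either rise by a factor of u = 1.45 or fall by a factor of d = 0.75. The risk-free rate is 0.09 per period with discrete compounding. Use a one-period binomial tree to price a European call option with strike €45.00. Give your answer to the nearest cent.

€5.79

Risk-neutral probability p = (1 + 0.09 − 0.75)/(1.45 − 0.75) = 0.3400/0.7000 = 0.4857
Terminal stock prices: S_u = 58, S_d = 30
Terminal payoffs (S − K): max(13, 0) = 13, max(-15, 0) = 0
Node 0 (S = 40): V_0 = 1/1.09·[0.4857·13.0000 + 0.5143·0.0000] = 5.7929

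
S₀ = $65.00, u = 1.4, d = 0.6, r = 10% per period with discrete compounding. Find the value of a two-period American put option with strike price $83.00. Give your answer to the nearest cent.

$20.50

Risk-neutral probability p = (1 + 0.1 − 0.6)/(1.4 − 0.6) = 0.5000/0.8000 = 0.6250
Terminal stock prices: S_uu = 127.4, S_ud = 54.6, S_dd = 23.4
Terminal payoffs (K − S): max(-44.4, 0) = 0, max(28.4, 0) = 28.4, max(59.6, 0) = 59.6
Node u (S = 91): continuation = 1/1.1·[0.6250·0.0000 + 0.3750·28.4000] = 9.6818; exercise value = 0.0000 ≤ continuation, so V_u = 9.6818
Node d (S = 39): continuation = 1/1.1·[0.6250·28.4000 + 0.3750·59.6000] = 36.4545; exercise value = 44.0000 > continuation, so V_d = 44.0000 (exercise)
Node 0 (S = 65): continuation = 1/1.1·[0.6250·9.6818 + 0.3750·44.0000] = 20.5010; exercise value = 18.0000 ≤ continuation, so V_0 = 20.5010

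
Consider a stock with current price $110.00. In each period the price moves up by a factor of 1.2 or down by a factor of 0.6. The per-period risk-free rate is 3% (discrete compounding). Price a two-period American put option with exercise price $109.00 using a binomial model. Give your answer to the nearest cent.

Risk-neutral probability p = (1 + 0.03 − 0.6)/(1.2 − 0.6) = 0.4300/0.6000 = 0.7167
Terminal stock prices: S_uu = 158.4, S_ud = 79.2, S_dd = 39.6
Terminal payoffs (K − S): max(-49.4, 0) = 0, max(29.8, 0) = 29.8, max(69.4, 0) = 69.4
Node u (S = 132): continuation = 1/1.03·[0.7167·0.0000 + 0.2833·29.8000] = 8.1974; exercise value = 0.0000 ≤ continuation, so V_u = 8.1974
Node d (S = 66): continuation = 1/1.03·[0.7167·29.8000 + 0.2833·69.4000] = 39.8252; exercise value = 43.0000 > continuation, so V_d = 43.0000 (exercise)
Node 0 (S = 110): continuation = 1/1.03·[0.7167·8.1974 + 0.2833·43.0000] = 17.5322; exercise value = 0.0000 ≤ continuation, so V_0 = 17.5322

$17.53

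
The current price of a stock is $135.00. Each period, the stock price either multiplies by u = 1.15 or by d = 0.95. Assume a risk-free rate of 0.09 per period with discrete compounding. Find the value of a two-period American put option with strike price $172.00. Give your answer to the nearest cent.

$37.00

Risk-neutral probability p = (1 + 0.09 − 0.95)/(1.15 − 0.95) = 0.1400/0.2000 = 0.7000
Terminal stock prices: S_uu = 178.5, S_ud = 147.5, S_dd = 121.8
Terminal payoffs (K − S): max(-6.537, 0) = 0, max(24.51, 0) = 24.51, max(50.16, 0) = 50.16
Node u (S = 155.2): continuation = 1/1.09·[0.7000·0.0000 + 0.3000·24.5125] = 6.7466; exercise value = 16.7500 > continuation, so V_u = 16.7500 (exercise)
Node d (S = 128.2): continuation = 1/1.09·[0.7000·24.5125 + 0.3000·50.1625] = 29.5482; exercise value = 43.7500 > continuation, so V_d = 43.7500 (exercise)
Node 0 (S = 135): continuation = 1/1.09·[0.7000·16.7500 + 0.3000·43.7500] = 22.7982; exercise value = 37.0000 > continuation, so V_0 = 37.0000 (exercise)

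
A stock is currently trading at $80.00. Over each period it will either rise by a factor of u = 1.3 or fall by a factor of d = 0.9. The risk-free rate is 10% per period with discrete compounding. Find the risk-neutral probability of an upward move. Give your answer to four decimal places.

p = 0.5000

Risk-neutral probability p = (1 + 0.1 − 0.9)/(1.3 − 0.9) = 0.2000/0.4000 = 0.5000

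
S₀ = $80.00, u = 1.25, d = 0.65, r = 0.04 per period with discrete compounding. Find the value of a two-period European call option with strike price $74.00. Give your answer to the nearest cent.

$19.92

Risk-neutral probability p = (1 + 0.04 − 0.65)/(1.25 − 0.65) = 0.3900/0.6000 = 0.6500
Terminal stock prices: S_uu = 125, S_ud = 65, S_dd = 33.8
Terminal payoffs (S − K): max(51, 0) = 51, max(-9, 0) = 0, max(-40.2, 0) = 0
Node u (S = 100): V_u = 1/1.04·[0.6500·51.0000 + 0.3500·0.0000] = 31.8750
Node d (S = 52): V_d = 1/1.04·[0.6500·0.0000 + 0.3500·0.0000] = 0.0000
Node 0 (S = 80): V_0 = 1/1.04·[0.6500·31.8750 + 0.3500·0.0000] = 19.9219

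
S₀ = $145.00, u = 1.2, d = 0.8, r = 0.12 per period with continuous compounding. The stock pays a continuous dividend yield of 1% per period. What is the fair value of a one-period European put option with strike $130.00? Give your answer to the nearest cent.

Per-period risk-free factor R = e^0.12 = 1.1275; dividend-adjusted growth = e^(0.12−0.01) = 1.1163.
Risk-neutral probability p = (1.1163 − 0.8)/(1.2 − 0.8) = 0.3163/0.4000 = 0.7907
Terminal stock prices: S_u = 174, S_d = 116
Terminal payoffs (K − S): max(-44, 0) = 0, max(14, 0) = 14
Node 0 (S = 145): V_0 = e^(−0.12)·[0.7907·0.0000 + 0.2093·14.0000] = 2.5989

$2.60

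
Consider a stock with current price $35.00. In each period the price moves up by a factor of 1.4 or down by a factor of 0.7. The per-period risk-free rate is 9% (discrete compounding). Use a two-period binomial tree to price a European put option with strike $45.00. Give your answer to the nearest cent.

$9.04

Risk-neutral probability p = (1 + 0.09 − 0.7)/(1.4 − 0.7) = 0.3900/0.7000 = 0.5571
Terminal stock prices: S_uu = 68.6, S_ud = 34.3, S_dd = 17.15
Terminal payoffs (K − S): max(-23.6, 0) = 0, max(10.7, 0) = 10.7, max(27.85, 0) = 27.85
Node u (S = 49): V_u = 1/1.09·[0.5571·0.0000 + 0.4429·10.7000] = 4.3473
Node d (S = 24.5): V_d = 1/1.09·[0.5571·10.7000 + 0.4429·27.8500] = 16.7844
Node 0 (S = 35): V_0 = 1/1.09·[0.5571·4.3473 + 0.4429·16.7844] = 9.0414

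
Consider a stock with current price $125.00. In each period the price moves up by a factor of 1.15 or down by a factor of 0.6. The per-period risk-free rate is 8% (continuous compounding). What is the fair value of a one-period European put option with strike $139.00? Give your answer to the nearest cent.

$7.17

Risk-neutral probability p = (e^0.08 − 0.6)/(1.15 − 0.6) = 0.4833/0.5500 = 0.8787
Terminal stock prices: S_u = 143.8, S_d = 75
Terminal payoffs (K − S): max(-4.75, 0) = 0, max(64, 0) = 64
Node 0 (S = 125): V_0 = e^(−0.08)·[0.8787·0.0000 + 0.1213·64.0000] = 7.1661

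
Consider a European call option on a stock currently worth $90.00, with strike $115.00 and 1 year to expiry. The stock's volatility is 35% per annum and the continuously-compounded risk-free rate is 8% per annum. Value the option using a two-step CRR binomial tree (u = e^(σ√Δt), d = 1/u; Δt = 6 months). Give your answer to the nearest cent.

CRR parameters: u = e^(σ√Δt) = e^(0.35·√0.5) = 1.2808, d = 1/u = 0.7808
Per-period rate: rΔt = 0.08·0.5 = 0.04, so R = e^0.04 = 1.0408
Risk-neutral probability p = (e^0.04 − 0.7808)/(1.2808 − 0.7808) = 0.2601/0.5000 = 0.5201
Terminal stock prices: S_uu = 147.6, S_ud = 90, S_dd = 54.86
Terminal payoffs (S − K): max(32.64, 0) = 32.64, max(-25, 0) = 0, max(-60.14, 0) = 0
Node u (S = 115.3): V_u = e^(−0.04)·[0.5201·32.6411 + 0.4799·0.0000] = 16.3096
Node d (S = 70.27): V_d = e^(−0.04)·[0.5201·0.0000 + 0.4799·0.0000] = 0.0000
Node 0 (S = 90): V_0 = e^(−0.04)·[0.5201·16.3096 + 0.4799·0.0000] = 8.1493

$8.15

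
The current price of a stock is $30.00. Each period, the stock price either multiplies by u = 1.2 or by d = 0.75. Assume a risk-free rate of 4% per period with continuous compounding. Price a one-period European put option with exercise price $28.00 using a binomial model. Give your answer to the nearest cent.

Risk-neutral probability p = (e^0.04 − 0.75)/(1.2 − 0.75) = 0.2908/0.4500 = 0.6462
Terminal stock prices: S_u = 36, S_d = 22.5
Terminal payoffs (K − S): max(-8, 0) = 0, max(5.5, 0) = 5.5
Node 0 (S = 30): V_0 = e^(−0.04)·[0.6462·0.0000 + 0.3538·5.5000] = 1.8694

$1.87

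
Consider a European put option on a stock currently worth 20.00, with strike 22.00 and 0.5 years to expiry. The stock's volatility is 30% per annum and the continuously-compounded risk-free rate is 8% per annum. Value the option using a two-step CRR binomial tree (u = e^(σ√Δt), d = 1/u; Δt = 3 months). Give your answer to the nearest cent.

CRR parameters: u = e^(σ√Δt) = e^(0.3·√0.25) = 1.1618, d = 1/u = 0.8607
Per-period rate: rΔt = 0.08·0.25 = 0.02, so R = e^0.02 = 1.0202
Risk-neutral probability p = (e^0.02 − 0.8607)/(1.1618 − 0.8607) = 0.1595/0.3011 = 0.5297
Terminal stock prices: S_uu = 27, S_ud = 20, S_dd = 14.82
Terminal payoffs (K − S): max(-4.997, 0) = 0, max(2, 0) = 2, max(7.184, 0) = 7.184
Node u (S = 23.24): V_u = e^(−0.02)·[0.5297·0.0000 + 0.4703·2.0000] = 0.9221
Node d (S = 17.21): V_d = e^(−0.02)·[0.5297·2.0000 + 0.4703·7.1836] = 4.3502
Node 0 (S = 20): V_0 = e^(−0.02)·[0.5297·0.9221 + 0.4703·4.3502] = 2.4843

2.48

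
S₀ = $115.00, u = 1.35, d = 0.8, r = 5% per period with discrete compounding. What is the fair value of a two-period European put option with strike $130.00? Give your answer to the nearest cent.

$17.83

Risk-neutral probability p = (1 + 0.05 − 0.8)/(1.35 − 0.8) = 0.2500/0.5500 = 0.4545
Terminal stock prices: S_uu = 209.6, S_ud = 124.2, S_dd = 73.6
Terminal payoffs (K − S): max(-79.59, 0) = 0, max(5.8, 0) = 5.8, max(56.4, 0) = 56.4
Node u (S = 155.2): V_u = 1/1.05·[0.4545·0.0000 + 0.5455·5.8000] = 3.0130
Node d (S = 92): V_d = 1/1.05·[0.4545·5.8000 + 0.5455·56.4000] = 31.8095
Node 0 (S = 115): V_0 = 1/1.05·[0.4545·3.0130 + 0.5455·31.8095] = 17.8288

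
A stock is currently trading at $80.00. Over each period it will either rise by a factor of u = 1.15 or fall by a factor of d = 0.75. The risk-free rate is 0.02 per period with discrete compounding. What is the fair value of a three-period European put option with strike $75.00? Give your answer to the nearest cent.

$6.02

Risk-neutral probability p = (1 + 0.02 − 0.75)/(1.15 − 0.75) = 0.2700/0.4000 = 0.6750
Terminal stock prices: S_uuu = 121.7, S_uud = 79.35, S_udd = 51.75, S_ddd = 33.75
Terminal payoffs (K − S): max(-46.67, 0) = 0, max(-4.35, 0) = 0, max(23.25, 0) = 23.25, max(41.25, 0) = 41.25
Node uu (S = 105.8): V_uu = 1/1.02·[0.6750·0.0000 + 0.3250·0.0000] = 0.0000
Node ud (S = 69): V_ud = 1/1.02·[0.6750·0.0000 + 0.3250·23.2500] = 7.4081
Node dd (S = 45): V_dd = 1/1.02·[0.6750·23.2500 + 0.3250·41.2500] = 28.5294
Node u (S = 92): V_u = 1/1.02·[0.6750·0.0000 + 0.3250·7.4081] = 2.3604
Node d (S = 60): V_d = 1/1.02·[0.6750·7.4081 + 0.3250·28.5294] = 13.9927
Node 0 (S = 80): V_0 = 1/1.02·[0.6750·2.3604 + 0.3250·13.9927] = 6.0205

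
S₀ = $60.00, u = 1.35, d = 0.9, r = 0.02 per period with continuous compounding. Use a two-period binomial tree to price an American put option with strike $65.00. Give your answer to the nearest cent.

$8.46

Risk-neutral probability p = (e^0.02 − 0.9)/(1.35 − 0.9) = 0.1202/0.4500 = 0.2671
Terminal stock prices: S_uu = 109.4, S_ud = 72.9, S_dd = 48.6
Terminal payoffs (K − S): max(-44.35, 0) = 0, max(-7.9, 0) = 0, max(16.4, 0) = 16.4
Node u (S = 81): continuation = e^(−0.02)·[0.2671·0.0000 + 0.7329·0.0000] = 0.0000; exercise value = 0.0000 ≤ continuation, so V_u = 0.0000
Node d (S = 54): continuation = e^(−0.02)·[0.2671·0.0000 + 0.7329·16.4000] = 11.7813; exercise value = 11.0000 ≤ continuation, so V_d = 11.7813
Node 0 (S = 60): continuation = e^(−0.02)·[0.2671·0.0000 + 0.7329·11.7813] = 8.4634; exercise value = 5.0000 ≤ continuation, so V_0 = 8.4634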